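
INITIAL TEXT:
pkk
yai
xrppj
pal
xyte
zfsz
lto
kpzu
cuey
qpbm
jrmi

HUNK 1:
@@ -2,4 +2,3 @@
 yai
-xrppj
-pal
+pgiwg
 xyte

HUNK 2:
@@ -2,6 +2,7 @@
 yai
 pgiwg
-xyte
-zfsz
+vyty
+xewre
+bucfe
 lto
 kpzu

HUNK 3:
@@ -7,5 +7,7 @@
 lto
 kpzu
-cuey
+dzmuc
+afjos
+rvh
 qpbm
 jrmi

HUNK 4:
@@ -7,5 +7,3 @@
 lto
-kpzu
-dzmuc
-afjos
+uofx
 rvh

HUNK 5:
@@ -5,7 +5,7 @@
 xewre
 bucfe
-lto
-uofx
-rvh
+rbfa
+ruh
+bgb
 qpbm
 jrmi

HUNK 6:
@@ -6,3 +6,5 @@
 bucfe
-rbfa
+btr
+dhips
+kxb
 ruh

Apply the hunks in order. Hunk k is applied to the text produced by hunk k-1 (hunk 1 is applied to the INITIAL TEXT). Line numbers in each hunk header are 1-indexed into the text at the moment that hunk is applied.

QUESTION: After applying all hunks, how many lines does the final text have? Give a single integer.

Hunk 1: at line 2 remove [xrppj,pal] add [pgiwg] -> 10 lines: pkk yai pgiwg xyte zfsz lto kpzu cuey qpbm jrmi
Hunk 2: at line 2 remove [xyte,zfsz] add [vyty,xewre,bucfe] -> 11 lines: pkk yai pgiwg vyty xewre bucfe lto kpzu cuey qpbm jrmi
Hunk 3: at line 7 remove [cuey] add [dzmuc,afjos,rvh] -> 13 lines: pkk yai pgiwg vyty xewre bucfe lto kpzu dzmuc afjos rvh qpbm jrmi
Hunk 4: at line 7 remove [kpzu,dzmuc,afjos] add [uofx] -> 11 lines: pkk yai pgiwg vyty xewre bucfe lto uofx rvh qpbm jrmi
Hunk 5: at line 5 remove [lto,uofx,rvh] add [rbfa,ruh,bgb] -> 11 lines: pkk yai pgiwg vyty xewre bucfe rbfa ruh bgb qpbm jrmi
Hunk 6: at line 6 remove [rbfa] add [btr,dhips,kxb] -> 13 lines: pkk yai pgiwg vyty xewre bucfe btr dhips kxb ruh bgb qpbm jrmi
Final line count: 13

Answer: 13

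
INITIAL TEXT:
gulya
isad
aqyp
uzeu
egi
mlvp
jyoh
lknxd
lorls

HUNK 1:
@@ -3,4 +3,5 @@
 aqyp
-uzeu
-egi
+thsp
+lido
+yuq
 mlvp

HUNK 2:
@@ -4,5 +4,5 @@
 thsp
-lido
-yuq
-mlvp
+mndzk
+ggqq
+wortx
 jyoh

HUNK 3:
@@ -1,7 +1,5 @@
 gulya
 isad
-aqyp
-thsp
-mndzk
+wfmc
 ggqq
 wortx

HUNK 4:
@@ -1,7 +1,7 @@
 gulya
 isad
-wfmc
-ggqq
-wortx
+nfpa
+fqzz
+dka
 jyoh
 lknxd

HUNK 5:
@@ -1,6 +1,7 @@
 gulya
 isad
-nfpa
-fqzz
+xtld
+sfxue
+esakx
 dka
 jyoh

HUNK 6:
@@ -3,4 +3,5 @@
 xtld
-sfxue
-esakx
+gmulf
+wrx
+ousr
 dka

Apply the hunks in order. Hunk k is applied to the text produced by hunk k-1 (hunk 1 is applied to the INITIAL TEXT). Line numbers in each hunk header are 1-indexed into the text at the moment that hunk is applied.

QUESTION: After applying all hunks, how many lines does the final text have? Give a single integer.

Answer: 10

Derivation:
Hunk 1: at line 3 remove [uzeu,egi] add [thsp,lido,yuq] -> 10 lines: gulya isad aqyp thsp lido yuq mlvp jyoh lknxd lorls
Hunk 2: at line 4 remove [lido,yuq,mlvp] add [mndzk,ggqq,wortx] -> 10 lines: gulya isad aqyp thsp mndzk ggqq wortx jyoh lknxd lorls
Hunk 3: at line 1 remove [aqyp,thsp,mndzk] add [wfmc] -> 8 lines: gulya isad wfmc ggqq wortx jyoh lknxd lorls
Hunk 4: at line 1 remove [wfmc,ggqq,wortx] add [nfpa,fqzz,dka] -> 8 lines: gulya isad nfpa fqzz dka jyoh lknxd lorls
Hunk 5: at line 1 remove [nfpa,fqzz] add [xtld,sfxue,esakx] -> 9 lines: gulya isad xtld sfxue esakx dka jyoh lknxd lorls
Hunk 6: at line 3 remove [sfxue,esakx] add [gmulf,wrx,ousr] -> 10 lines: gulya isad xtld gmulf wrx ousr dka jyoh lknxd lorls
Final line count: 10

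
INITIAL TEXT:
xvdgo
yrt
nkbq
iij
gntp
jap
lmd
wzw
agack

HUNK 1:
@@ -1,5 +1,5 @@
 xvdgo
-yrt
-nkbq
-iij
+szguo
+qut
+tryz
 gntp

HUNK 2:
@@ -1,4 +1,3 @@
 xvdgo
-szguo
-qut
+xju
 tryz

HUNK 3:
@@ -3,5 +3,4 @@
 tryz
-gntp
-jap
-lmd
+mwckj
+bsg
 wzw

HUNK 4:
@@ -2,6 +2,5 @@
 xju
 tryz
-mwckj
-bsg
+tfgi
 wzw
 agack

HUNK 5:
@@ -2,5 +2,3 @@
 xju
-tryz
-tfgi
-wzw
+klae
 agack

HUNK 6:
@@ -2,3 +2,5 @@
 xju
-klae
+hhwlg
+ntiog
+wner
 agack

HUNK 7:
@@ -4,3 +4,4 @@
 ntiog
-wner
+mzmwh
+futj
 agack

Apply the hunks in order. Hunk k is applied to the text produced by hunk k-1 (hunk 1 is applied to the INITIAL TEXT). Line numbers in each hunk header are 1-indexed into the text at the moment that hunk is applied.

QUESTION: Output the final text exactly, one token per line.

Answer: xvdgo
xju
hhwlg
ntiog
mzmwh
futj
agack

Derivation:
Hunk 1: at line 1 remove [yrt,nkbq,iij] add [szguo,qut,tryz] -> 9 lines: xvdgo szguo qut tryz gntp jap lmd wzw agack
Hunk 2: at line 1 remove [szguo,qut] add [xju] -> 8 lines: xvdgo xju tryz gntp jap lmd wzw agack
Hunk 3: at line 3 remove [gntp,jap,lmd] add [mwckj,bsg] -> 7 lines: xvdgo xju tryz mwckj bsg wzw agack
Hunk 4: at line 2 remove [mwckj,bsg] add [tfgi] -> 6 lines: xvdgo xju tryz tfgi wzw agack
Hunk 5: at line 2 remove [tryz,tfgi,wzw] add [klae] -> 4 lines: xvdgo xju klae agack
Hunk 6: at line 2 remove [klae] add [hhwlg,ntiog,wner] -> 6 lines: xvdgo xju hhwlg ntiog wner agack
Hunk 7: at line 4 remove [wner] add [mzmwh,futj] -> 7 lines: xvdgo xju hhwlg ntiog mzmwh futj agack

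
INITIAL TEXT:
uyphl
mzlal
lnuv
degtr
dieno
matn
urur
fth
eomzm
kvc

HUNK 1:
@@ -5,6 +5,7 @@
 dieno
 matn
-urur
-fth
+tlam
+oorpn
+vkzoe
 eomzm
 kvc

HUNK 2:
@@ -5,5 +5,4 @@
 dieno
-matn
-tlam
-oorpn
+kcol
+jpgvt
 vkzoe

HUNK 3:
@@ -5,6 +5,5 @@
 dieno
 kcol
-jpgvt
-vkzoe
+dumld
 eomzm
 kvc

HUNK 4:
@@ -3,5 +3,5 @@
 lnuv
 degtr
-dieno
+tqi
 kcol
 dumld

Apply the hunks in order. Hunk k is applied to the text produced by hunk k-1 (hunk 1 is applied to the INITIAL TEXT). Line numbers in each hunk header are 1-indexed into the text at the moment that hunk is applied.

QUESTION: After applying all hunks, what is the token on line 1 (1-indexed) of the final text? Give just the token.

Hunk 1: at line 5 remove [urur,fth] add [tlam,oorpn,vkzoe] -> 11 lines: uyphl mzlal lnuv degtr dieno matn tlam oorpn vkzoe eomzm kvc
Hunk 2: at line 5 remove [matn,tlam,oorpn] add [kcol,jpgvt] -> 10 lines: uyphl mzlal lnuv degtr dieno kcol jpgvt vkzoe eomzm kvc
Hunk 3: at line 5 remove [jpgvt,vkzoe] add [dumld] -> 9 lines: uyphl mzlal lnuv degtr dieno kcol dumld eomzm kvc
Hunk 4: at line 3 remove [dieno] add [tqi] -> 9 lines: uyphl mzlal lnuv degtr tqi kcol dumld eomzm kvc
Final line 1: uyphl

Answer: uyphl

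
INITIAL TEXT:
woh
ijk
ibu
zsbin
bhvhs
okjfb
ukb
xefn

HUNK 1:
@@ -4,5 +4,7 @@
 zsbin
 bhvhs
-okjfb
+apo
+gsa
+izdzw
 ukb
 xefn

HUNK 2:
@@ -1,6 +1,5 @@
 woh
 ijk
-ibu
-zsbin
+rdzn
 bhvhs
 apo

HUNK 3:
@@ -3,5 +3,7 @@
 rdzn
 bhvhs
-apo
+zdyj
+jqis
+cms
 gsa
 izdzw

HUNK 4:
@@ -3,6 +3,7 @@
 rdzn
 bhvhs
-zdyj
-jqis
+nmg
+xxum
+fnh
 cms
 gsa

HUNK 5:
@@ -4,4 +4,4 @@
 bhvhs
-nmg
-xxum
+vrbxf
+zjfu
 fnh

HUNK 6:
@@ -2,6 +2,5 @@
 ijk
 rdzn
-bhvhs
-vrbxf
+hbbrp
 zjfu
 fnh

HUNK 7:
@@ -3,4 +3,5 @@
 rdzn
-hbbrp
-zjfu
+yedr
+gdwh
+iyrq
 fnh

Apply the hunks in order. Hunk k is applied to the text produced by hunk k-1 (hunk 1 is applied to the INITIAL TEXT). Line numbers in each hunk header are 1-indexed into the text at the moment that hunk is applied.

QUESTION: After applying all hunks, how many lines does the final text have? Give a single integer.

Answer: 12

Derivation:
Hunk 1: at line 4 remove [okjfb] add [apo,gsa,izdzw] -> 10 lines: woh ijk ibu zsbin bhvhs apo gsa izdzw ukb xefn
Hunk 2: at line 1 remove [ibu,zsbin] add [rdzn] -> 9 lines: woh ijk rdzn bhvhs apo gsa izdzw ukb xefn
Hunk 3: at line 3 remove [apo] add [zdyj,jqis,cms] -> 11 lines: woh ijk rdzn bhvhs zdyj jqis cms gsa izdzw ukb xefn
Hunk 4: at line 3 remove [zdyj,jqis] add [nmg,xxum,fnh] -> 12 lines: woh ijk rdzn bhvhs nmg xxum fnh cms gsa izdzw ukb xefn
Hunk 5: at line 4 remove [nmg,xxum] add [vrbxf,zjfu] -> 12 lines: woh ijk rdzn bhvhs vrbxf zjfu fnh cms gsa izdzw ukb xefn
Hunk 6: at line 2 remove [bhvhs,vrbxf] add [hbbrp] -> 11 lines: woh ijk rdzn hbbrp zjfu fnh cms gsa izdzw ukb xefn
Hunk 7: at line 3 remove [hbbrp,zjfu] add [yedr,gdwh,iyrq] -> 12 lines: woh ijk rdzn yedr gdwh iyrq fnh cms gsa izdzw ukb xefn
Final line count: 12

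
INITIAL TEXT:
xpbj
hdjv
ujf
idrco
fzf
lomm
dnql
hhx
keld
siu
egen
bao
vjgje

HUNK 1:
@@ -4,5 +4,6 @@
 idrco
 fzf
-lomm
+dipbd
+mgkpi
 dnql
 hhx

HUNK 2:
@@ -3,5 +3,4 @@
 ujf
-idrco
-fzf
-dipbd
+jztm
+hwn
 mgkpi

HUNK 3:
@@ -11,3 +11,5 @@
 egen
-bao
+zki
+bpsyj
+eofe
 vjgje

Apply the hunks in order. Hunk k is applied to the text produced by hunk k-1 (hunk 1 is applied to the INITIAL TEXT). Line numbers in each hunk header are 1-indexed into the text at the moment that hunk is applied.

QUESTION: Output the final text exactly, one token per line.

Answer: xpbj
hdjv
ujf
jztm
hwn
mgkpi
dnql
hhx
keld
siu
egen
zki
bpsyj
eofe
vjgje

Derivation:
Hunk 1: at line 4 remove [lomm] add [dipbd,mgkpi] -> 14 lines: xpbj hdjv ujf idrco fzf dipbd mgkpi dnql hhx keld siu egen bao vjgje
Hunk 2: at line 3 remove [idrco,fzf,dipbd] add [jztm,hwn] -> 13 lines: xpbj hdjv ujf jztm hwn mgkpi dnql hhx keld siu egen bao vjgje
Hunk 3: at line 11 remove [bao] add [zki,bpsyj,eofe] -> 15 lines: xpbj hdjv ujf jztm hwn mgkpi dnql hhx keld siu egen zki bpsyj eofe vjgje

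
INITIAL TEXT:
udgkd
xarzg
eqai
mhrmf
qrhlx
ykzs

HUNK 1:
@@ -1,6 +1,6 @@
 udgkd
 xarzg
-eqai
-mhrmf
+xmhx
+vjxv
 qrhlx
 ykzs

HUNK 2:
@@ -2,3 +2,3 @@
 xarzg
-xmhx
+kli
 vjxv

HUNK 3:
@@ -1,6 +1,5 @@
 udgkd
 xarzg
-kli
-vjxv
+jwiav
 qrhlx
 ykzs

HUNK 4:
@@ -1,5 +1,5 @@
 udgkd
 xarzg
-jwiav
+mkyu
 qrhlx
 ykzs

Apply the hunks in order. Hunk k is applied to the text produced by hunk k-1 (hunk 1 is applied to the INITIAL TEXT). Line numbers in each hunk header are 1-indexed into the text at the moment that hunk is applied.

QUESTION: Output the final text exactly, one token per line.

Answer: udgkd
xarzg
mkyu
qrhlx
ykzs

Derivation:
Hunk 1: at line 1 remove [eqai,mhrmf] add [xmhx,vjxv] -> 6 lines: udgkd xarzg xmhx vjxv qrhlx ykzs
Hunk 2: at line 2 remove [xmhx] add [kli] -> 6 lines: udgkd xarzg kli vjxv qrhlx ykzs
Hunk 3: at line 1 remove [kli,vjxv] add [jwiav] -> 5 lines: udgkd xarzg jwiav qrhlx ykzs
Hunk 4: at line 1 remove [jwiav] add [mkyu] -> 5 lines: udgkd xarzg mkyu qrhlx ykzs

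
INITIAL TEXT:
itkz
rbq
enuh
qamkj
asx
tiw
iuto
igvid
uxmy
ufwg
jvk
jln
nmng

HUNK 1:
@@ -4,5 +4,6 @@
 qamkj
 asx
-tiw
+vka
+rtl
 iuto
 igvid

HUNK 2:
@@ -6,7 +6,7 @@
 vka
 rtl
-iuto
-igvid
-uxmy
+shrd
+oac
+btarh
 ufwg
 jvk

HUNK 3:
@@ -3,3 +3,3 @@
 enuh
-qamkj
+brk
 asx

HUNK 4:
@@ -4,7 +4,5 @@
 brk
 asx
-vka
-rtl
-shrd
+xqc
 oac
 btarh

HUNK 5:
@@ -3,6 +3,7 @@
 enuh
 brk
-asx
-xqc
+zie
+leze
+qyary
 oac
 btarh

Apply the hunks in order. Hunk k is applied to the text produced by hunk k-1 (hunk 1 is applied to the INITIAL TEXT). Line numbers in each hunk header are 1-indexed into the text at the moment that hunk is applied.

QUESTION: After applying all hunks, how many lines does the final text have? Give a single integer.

Hunk 1: at line 4 remove [tiw] add [vka,rtl] -> 14 lines: itkz rbq enuh qamkj asx vka rtl iuto igvid uxmy ufwg jvk jln nmng
Hunk 2: at line 6 remove [iuto,igvid,uxmy] add [shrd,oac,btarh] -> 14 lines: itkz rbq enuh qamkj asx vka rtl shrd oac btarh ufwg jvk jln nmng
Hunk 3: at line 3 remove [qamkj] add [brk] -> 14 lines: itkz rbq enuh brk asx vka rtl shrd oac btarh ufwg jvk jln nmng
Hunk 4: at line 4 remove [vka,rtl,shrd] add [xqc] -> 12 lines: itkz rbq enuh brk asx xqc oac btarh ufwg jvk jln nmng
Hunk 5: at line 3 remove [asx,xqc] add [zie,leze,qyary] -> 13 lines: itkz rbq enuh brk zie leze qyary oac btarh ufwg jvk jln nmng
Final line count: 13

Answer: 13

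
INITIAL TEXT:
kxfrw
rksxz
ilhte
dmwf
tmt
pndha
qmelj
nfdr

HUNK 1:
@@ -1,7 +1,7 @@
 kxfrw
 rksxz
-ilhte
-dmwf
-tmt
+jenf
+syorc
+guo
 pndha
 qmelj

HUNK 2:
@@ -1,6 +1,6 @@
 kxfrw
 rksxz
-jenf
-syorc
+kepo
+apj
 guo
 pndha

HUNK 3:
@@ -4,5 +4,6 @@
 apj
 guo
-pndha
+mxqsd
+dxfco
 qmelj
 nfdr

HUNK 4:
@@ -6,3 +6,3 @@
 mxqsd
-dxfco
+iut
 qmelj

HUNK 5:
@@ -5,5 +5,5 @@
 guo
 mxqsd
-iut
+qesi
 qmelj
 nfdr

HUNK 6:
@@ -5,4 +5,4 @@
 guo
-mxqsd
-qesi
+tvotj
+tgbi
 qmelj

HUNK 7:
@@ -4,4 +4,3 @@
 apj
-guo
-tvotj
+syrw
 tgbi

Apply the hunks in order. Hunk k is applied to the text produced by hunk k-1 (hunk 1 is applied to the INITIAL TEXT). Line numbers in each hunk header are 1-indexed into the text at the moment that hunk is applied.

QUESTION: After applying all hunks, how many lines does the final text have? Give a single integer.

Hunk 1: at line 1 remove [ilhte,dmwf,tmt] add [jenf,syorc,guo] -> 8 lines: kxfrw rksxz jenf syorc guo pndha qmelj nfdr
Hunk 2: at line 1 remove [jenf,syorc] add [kepo,apj] -> 8 lines: kxfrw rksxz kepo apj guo pndha qmelj nfdr
Hunk 3: at line 4 remove [pndha] add [mxqsd,dxfco] -> 9 lines: kxfrw rksxz kepo apj guo mxqsd dxfco qmelj nfdr
Hunk 4: at line 6 remove [dxfco] add [iut] -> 9 lines: kxfrw rksxz kepo apj guo mxqsd iut qmelj nfdr
Hunk 5: at line 5 remove [iut] add [qesi] -> 9 lines: kxfrw rksxz kepo apj guo mxqsd qesi qmelj nfdr
Hunk 6: at line 5 remove [mxqsd,qesi] add [tvotj,tgbi] -> 9 lines: kxfrw rksxz kepo apj guo tvotj tgbi qmelj nfdr
Hunk 7: at line 4 remove [guo,tvotj] add [syrw] -> 8 lines: kxfrw rksxz kepo apj syrw tgbi qmelj nfdr
Final line count: 8

Answer: 8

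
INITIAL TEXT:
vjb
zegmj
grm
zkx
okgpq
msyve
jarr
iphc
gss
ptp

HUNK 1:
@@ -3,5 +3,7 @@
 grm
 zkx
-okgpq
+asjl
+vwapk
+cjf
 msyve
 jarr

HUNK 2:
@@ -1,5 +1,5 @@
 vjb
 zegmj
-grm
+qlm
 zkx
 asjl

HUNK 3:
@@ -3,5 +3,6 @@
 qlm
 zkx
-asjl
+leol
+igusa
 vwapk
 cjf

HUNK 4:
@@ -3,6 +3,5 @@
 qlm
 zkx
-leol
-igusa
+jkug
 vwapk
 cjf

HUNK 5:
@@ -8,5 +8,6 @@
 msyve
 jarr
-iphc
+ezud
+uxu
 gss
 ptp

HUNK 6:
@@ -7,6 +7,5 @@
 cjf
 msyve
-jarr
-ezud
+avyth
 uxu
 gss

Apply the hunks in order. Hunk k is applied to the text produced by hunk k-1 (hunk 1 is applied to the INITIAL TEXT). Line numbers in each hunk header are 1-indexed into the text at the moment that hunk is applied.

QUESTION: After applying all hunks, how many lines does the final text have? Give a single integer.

Answer: 12

Derivation:
Hunk 1: at line 3 remove [okgpq] add [asjl,vwapk,cjf] -> 12 lines: vjb zegmj grm zkx asjl vwapk cjf msyve jarr iphc gss ptp
Hunk 2: at line 1 remove [grm] add [qlm] -> 12 lines: vjb zegmj qlm zkx asjl vwapk cjf msyve jarr iphc gss ptp
Hunk 3: at line 3 remove [asjl] add [leol,igusa] -> 13 lines: vjb zegmj qlm zkx leol igusa vwapk cjf msyve jarr iphc gss ptp
Hunk 4: at line 3 remove [leol,igusa] add [jkug] -> 12 lines: vjb zegmj qlm zkx jkug vwapk cjf msyve jarr iphc gss ptp
Hunk 5: at line 8 remove [iphc] add [ezud,uxu] -> 13 lines: vjb zegmj qlm zkx jkug vwapk cjf msyve jarr ezud uxu gss ptp
Hunk 6: at line 7 remove [jarr,ezud] add [avyth] -> 12 lines: vjb zegmj qlm zkx jkug vwapk cjf msyve avyth uxu gss ptp
Final line count: 12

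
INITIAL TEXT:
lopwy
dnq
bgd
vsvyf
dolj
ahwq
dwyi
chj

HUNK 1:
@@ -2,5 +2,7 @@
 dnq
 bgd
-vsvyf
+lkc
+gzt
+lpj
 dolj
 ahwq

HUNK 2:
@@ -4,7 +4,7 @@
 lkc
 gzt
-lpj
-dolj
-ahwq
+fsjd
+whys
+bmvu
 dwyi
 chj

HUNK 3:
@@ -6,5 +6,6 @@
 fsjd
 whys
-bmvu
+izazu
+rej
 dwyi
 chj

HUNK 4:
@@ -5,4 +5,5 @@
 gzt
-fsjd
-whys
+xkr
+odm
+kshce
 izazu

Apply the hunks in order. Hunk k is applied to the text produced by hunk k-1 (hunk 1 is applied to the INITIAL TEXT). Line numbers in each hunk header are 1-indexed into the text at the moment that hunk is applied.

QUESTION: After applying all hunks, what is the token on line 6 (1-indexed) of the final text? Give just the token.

Answer: xkr

Derivation:
Hunk 1: at line 2 remove [vsvyf] add [lkc,gzt,lpj] -> 10 lines: lopwy dnq bgd lkc gzt lpj dolj ahwq dwyi chj
Hunk 2: at line 4 remove [lpj,dolj,ahwq] add [fsjd,whys,bmvu] -> 10 lines: lopwy dnq bgd lkc gzt fsjd whys bmvu dwyi chj
Hunk 3: at line 6 remove [bmvu] add [izazu,rej] -> 11 lines: lopwy dnq bgd lkc gzt fsjd whys izazu rej dwyi chj
Hunk 4: at line 5 remove [fsjd,whys] add [xkr,odm,kshce] -> 12 lines: lopwy dnq bgd lkc gzt xkr odm kshce izazu rej dwyi chj
Final line 6: xkr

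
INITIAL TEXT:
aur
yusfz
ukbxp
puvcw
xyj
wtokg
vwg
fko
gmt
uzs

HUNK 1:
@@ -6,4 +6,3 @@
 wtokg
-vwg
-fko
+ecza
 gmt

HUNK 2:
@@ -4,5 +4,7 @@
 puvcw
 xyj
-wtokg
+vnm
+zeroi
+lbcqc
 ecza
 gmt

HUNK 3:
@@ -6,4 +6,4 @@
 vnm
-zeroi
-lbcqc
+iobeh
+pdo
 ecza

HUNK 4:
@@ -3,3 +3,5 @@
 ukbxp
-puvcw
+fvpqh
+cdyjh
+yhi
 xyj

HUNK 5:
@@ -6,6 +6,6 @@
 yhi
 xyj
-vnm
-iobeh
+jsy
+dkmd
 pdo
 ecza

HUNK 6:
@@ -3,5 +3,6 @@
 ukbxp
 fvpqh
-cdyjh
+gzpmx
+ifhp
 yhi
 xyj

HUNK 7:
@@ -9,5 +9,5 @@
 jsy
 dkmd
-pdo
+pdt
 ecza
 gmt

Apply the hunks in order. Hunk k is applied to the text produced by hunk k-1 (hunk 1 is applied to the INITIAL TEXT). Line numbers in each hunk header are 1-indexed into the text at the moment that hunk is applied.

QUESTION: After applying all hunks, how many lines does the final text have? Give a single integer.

Hunk 1: at line 6 remove [vwg,fko] add [ecza] -> 9 lines: aur yusfz ukbxp puvcw xyj wtokg ecza gmt uzs
Hunk 2: at line 4 remove [wtokg] add [vnm,zeroi,lbcqc] -> 11 lines: aur yusfz ukbxp puvcw xyj vnm zeroi lbcqc ecza gmt uzs
Hunk 3: at line 6 remove [zeroi,lbcqc] add [iobeh,pdo] -> 11 lines: aur yusfz ukbxp puvcw xyj vnm iobeh pdo ecza gmt uzs
Hunk 4: at line 3 remove [puvcw] add [fvpqh,cdyjh,yhi] -> 13 lines: aur yusfz ukbxp fvpqh cdyjh yhi xyj vnm iobeh pdo ecza gmt uzs
Hunk 5: at line 6 remove [vnm,iobeh] add [jsy,dkmd] -> 13 lines: aur yusfz ukbxp fvpqh cdyjh yhi xyj jsy dkmd pdo ecza gmt uzs
Hunk 6: at line 3 remove [cdyjh] add [gzpmx,ifhp] -> 14 lines: aur yusfz ukbxp fvpqh gzpmx ifhp yhi xyj jsy dkmd pdo ecza gmt uzs
Hunk 7: at line 9 remove [pdo] add [pdt] -> 14 lines: aur yusfz ukbxp fvpqh gzpmx ifhp yhi xyj jsy dkmd pdt ecza gmt uzs
Final line count: 14

Answer: 14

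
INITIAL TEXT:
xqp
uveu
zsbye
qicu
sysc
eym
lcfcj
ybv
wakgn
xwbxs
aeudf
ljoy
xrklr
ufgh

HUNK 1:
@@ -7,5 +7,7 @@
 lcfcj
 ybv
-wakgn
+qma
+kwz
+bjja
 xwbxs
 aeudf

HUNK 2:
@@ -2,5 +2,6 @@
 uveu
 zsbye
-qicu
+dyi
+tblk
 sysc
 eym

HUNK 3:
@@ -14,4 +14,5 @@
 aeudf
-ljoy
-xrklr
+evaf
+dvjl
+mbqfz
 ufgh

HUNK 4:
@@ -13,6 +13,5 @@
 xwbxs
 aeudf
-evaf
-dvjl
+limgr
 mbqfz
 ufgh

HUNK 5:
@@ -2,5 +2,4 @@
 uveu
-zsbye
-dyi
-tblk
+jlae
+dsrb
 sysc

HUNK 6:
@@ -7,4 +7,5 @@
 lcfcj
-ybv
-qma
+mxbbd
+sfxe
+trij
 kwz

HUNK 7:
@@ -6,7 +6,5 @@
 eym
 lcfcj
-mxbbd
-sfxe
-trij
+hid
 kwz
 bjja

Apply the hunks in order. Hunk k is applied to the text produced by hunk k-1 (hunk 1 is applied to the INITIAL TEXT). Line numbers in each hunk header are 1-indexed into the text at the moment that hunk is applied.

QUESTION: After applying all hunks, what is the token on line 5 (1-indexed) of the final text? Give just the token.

Answer: sysc

Derivation:
Hunk 1: at line 7 remove [wakgn] add [qma,kwz,bjja] -> 16 lines: xqp uveu zsbye qicu sysc eym lcfcj ybv qma kwz bjja xwbxs aeudf ljoy xrklr ufgh
Hunk 2: at line 2 remove [qicu] add [dyi,tblk] -> 17 lines: xqp uveu zsbye dyi tblk sysc eym lcfcj ybv qma kwz bjja xwbxs aeudf ljoy xrklr ufgh
Hunk 3: at line 14 remove [ljoy,xrklr] add [evaf,dvjl,mbqfz] -> 18 lines: xqp uveu zsbye dyi tblk sysc eym lcfcj ybv qma kwz bjja xwbxs aeudf evaf dvjl mbqfz ufgh
Hunk 4: at line 13 remove [evaf,dvjl] add [limgr] -> 17 lines: xqp uveu zsbye dyi tblk sysc eym lcfcj ybv qma kwz bjja xwbxs aeudf limgr mbqfz ufgh
Hunk 5: at line 2 remove [zsbye,dyi,tblk] add [jlae,dsrb] -> 16 lines: xqp uveu jlae dsrb sysc eym lcfcj ybv qma kwz bjja xwbxs aeudf limgr mbqfz ufgh
Hunk 6: at line 7 remove [ybv,qma] add [mxbbd,sfxe,trij] -> 17 lines: xqp uveu jlae dsrb sysc eym lcfcj mxbbd sfxe trij kwz bjja xwbxs aeudf limgr mbqfz ufgh
Hunk 7: at line 6 remove [mxbbd,sfxe,trij] add [hid] -> 15 lines: xqp uveu jlae dsrb sysc eym lcfcj hid kwz bjja xwbxs aeudf limgr mbqfz ufgh
Final line 5: sysc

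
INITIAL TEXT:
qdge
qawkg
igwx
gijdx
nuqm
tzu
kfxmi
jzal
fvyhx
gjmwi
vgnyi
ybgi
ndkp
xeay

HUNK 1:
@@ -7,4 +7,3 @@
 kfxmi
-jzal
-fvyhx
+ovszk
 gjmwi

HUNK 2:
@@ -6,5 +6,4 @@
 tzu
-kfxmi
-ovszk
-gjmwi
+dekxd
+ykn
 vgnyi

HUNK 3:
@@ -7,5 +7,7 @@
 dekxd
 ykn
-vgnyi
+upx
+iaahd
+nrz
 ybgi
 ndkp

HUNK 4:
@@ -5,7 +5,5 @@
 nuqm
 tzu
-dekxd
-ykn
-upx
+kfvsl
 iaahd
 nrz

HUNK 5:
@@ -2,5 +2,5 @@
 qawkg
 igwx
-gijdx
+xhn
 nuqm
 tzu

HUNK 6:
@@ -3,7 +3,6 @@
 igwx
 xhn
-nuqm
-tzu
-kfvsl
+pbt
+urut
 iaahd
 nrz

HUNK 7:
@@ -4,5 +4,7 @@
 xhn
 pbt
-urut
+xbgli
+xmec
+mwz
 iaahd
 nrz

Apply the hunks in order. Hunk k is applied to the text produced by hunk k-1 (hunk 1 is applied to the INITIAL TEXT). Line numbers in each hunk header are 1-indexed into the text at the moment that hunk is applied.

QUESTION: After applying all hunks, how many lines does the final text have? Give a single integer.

Answer: 13

Derivation:
Hunk 1: at line 7 remove [jzal,fvyhx] add [ovszk] -> 13 lines: qdge qawkg igwx gijdx nuqm tzu kfxmi ovszk gjmwi vgnyi ybgi ndkp xeay
Hunk 2: at line 6 remove [kfxmi,ovszk,gjmwi] add [dekxd,ykn] -> 12 lines: qdge qawkg igwx gijdx nuqm tzu dekxd ykn vgnyi ybgi ndkp xeay
Hunk 3: at line 7 remove [vgnyi] add [upx,iaahd,nrz] -> 14 lines: qdge qawkg igwx gijdx nuqm tzu dekxd ykn upx iaahd nrz ybgi ndkp xeay
Hunk 4: at line 5 remove [dekxd,ykn,upx] add [kfvsl] -> 12 lines: qdge qawkg igwx gijdx nuqm tzu kfvsl iaahd nrz ybgi ndkp xeay
Hunk 5: at line 2 remove [gijdx] add [xhn] -> 12 lines: qdge qawkg igwx xhn nuqm tzu kfvsl iaahd nrz ybgi ndkp xeay
Hunk 6: at line 3 remove [nuqm,tzu,kfvsl] add [pbt,urut] -> 11 lines: qdge qawkg igwx xhn pbt urut iaahd nrz ybgi ndkp xeay
Hunk 7: at line 4 remove [urut] add [xbgli,xmec,mwz] -> 13 lines: qdge qawkg igwx xhn pbt xbgli xmec mwz iaahd nrz ybgi ndkp xeay
Final line count: 13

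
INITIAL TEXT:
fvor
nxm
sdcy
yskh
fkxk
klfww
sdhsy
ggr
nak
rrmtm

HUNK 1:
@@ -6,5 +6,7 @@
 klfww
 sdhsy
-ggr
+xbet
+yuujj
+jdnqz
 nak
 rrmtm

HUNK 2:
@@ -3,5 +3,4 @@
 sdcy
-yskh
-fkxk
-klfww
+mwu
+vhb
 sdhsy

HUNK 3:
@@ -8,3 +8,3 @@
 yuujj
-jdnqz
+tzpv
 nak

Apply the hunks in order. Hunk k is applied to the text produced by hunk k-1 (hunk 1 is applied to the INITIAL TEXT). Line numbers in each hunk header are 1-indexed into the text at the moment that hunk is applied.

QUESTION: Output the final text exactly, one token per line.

Hunk 1: at line 6 remove [ggr] add [xbet,yuujj,jdnqz] -> 12 lines: fvor nxm sdcy yskh fkxk klfww sdhsy xbet yuujj jdnqz nak rrmtm
Hunk 2: at line 3 remove [yskh,fkxk,klfww] add [mwu,vhb] -> 11 lines: fvor nxm sdcy mwu vhb sdhsy xbet yuujj jdnqz nak rrmtm
Hunk 3: at line 8 remove [jdnqz] add [tzpv] -> 11 lines: fvor nxm sdcy mwu vhb sdhsy xbet yuujj tzpv nak rrmtm

Answer: fvor
nxm
sdcy
mwu
vhb
sdhsy
xbet
yuujj
tzpv
nak
rrmtm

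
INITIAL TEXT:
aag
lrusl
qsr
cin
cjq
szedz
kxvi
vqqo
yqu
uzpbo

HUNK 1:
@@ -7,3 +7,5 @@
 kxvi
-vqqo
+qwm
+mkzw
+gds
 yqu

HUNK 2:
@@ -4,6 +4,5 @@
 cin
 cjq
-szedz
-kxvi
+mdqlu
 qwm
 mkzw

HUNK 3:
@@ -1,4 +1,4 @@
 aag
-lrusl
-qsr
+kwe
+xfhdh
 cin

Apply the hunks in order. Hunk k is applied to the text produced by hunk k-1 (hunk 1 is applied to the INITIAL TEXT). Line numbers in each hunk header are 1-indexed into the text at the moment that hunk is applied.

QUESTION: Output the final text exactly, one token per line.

Hunk 1: at line 7 remove [vqqo] add [qwm,mkzw,gds] -> 12 lines: aag lrusl qsr cin cjq szedz kxvi qwm mkzw gds yqu uzpbo
Hunk 2: at line 4 remove [szedz,kxvi] add [mdqlu] -> 11 lines: aag lrusl qsr cin cjq mdqlu qwm mkzw gds yqu uzpbo
Hunk 3: at line 1 remove [lrusl,qsr] add [kwe,xfhdh] -> 11 lines: aag kwe xfhdh cin cjq mdqlu qwm mkzw gds yqu uzpbo

Answer: aag
kwe
xfhdh
cin
cjq
mdqlu
qwm
mkzw
gds
yqu
uzpbo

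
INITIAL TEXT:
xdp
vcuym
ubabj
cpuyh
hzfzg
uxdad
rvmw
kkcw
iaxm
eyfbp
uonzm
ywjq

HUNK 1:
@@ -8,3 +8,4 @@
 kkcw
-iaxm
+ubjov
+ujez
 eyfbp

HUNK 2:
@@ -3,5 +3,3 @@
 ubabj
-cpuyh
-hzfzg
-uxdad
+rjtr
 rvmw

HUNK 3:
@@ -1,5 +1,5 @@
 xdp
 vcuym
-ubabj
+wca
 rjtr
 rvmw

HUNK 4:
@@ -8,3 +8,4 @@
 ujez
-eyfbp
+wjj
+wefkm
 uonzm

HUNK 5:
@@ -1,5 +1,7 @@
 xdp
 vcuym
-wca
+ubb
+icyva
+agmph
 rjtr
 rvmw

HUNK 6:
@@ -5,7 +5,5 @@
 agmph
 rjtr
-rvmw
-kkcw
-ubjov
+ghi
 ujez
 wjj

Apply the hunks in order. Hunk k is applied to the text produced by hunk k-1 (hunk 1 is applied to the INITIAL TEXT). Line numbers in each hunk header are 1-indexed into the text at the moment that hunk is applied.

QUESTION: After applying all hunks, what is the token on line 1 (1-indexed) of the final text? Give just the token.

Answer: xdp

Derivation:
Hunk 1: at line 8 remove [iaxm] add [ubjov,ujez] -> 13 lines: xdp vcuym ubabj cpuyh hzfzg uxdad rvmw kkcw ubjov ujez eyfbp uonzm ywjq
Hunk 2: at line 3 remove [cpuyh,hzfzg,uxdad] add [rjtr] -> 11 lines: xdp vcuym ubabj rjtr rvmw kkcw ubjov ujez eyfbp uonzm ywjq
Hunk 3: at line 1 remove [ubabj] add [wca] -> 11 lines: xdp vcuym wca rjtr rvmw kkcw ubjov ujez eyfbp uonzm ywjq
Hunk 4: at line 8 remove [eyfbp] add [wjj,wefkm] -> 12 lines: xdp vcuym wca rjtr rvmw kkcw ubjov ujez wjj wefkm uonzm ywjq
Hunk 5: at line 1 remove [wca] add [ubb,icyva,agmph] -> 14 lines: xdp vcuym ubb icyva agmph rjtr rvmw kkcw ubjov ujez wjj wefkm uonzm ywjq
Hunk 6: at line 5 remove [rvmw,kkcw,ubjov] add [ghi] -> 12 lines: xdp vcuym ubb icyva agmph rjtr ghi ujez wjj wefkm uonzm ywjq
Final line 1: xdp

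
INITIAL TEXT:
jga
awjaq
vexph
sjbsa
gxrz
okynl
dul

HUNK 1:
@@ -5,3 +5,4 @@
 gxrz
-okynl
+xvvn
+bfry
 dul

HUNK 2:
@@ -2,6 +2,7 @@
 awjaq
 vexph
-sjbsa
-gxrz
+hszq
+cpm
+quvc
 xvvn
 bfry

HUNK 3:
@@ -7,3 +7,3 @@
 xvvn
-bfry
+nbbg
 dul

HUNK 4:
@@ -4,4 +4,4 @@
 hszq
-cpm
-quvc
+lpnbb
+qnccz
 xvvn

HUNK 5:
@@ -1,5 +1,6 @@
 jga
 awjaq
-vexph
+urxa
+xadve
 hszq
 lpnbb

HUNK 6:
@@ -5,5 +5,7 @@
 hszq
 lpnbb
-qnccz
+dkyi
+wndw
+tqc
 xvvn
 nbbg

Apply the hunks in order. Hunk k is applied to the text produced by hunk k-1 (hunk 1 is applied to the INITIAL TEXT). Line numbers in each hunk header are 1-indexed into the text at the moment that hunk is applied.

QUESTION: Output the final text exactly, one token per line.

Answer: jga
awjaq
urxa
xadve
hszq
lpnbb
dkyi
wndw
tqc
xvvn
nbbg
dul

Derivation:
Hunk 1: at line 5 remove [okynl] add [xvvn,bfry] -> 8 lines: jga awjaq vexph sjbsa gxrz xvvn bfry dul
Hunk 2: at line 2 remove [sjbsa,gxrz] add [hszq,cpm,quvc] -> 9 lines: jga awjaq vexph hszq cpm quvc xvvn bfry dul
Hunk 3: at line 7 remove [bfry] add [nbbg] -> 9 lines: jga awjaq vexph hszq cpm quvc xvvn nbbg dul
Hunk 4: at line 4 remove [cpm,quvc] add [lpnbb,qnccz] -> 9 lines: jga awjaq vexph hszq lpnbb qnccz xvvn nbbg dul
Hunk 5: at line 1 remove [vexph] add [urxa,xadve] -> 10 lines: jga awjaq urxa xadve hszq lpnbb qnccz xvvn nbbg dul
Hunk 6: at line 5 remove [qnccz] add [dkyi,wndw,tqc] -> 12 lines: jga awjaq urxa xadve hszq lpnbb dkyi wndw tqc xvvn nbbg dul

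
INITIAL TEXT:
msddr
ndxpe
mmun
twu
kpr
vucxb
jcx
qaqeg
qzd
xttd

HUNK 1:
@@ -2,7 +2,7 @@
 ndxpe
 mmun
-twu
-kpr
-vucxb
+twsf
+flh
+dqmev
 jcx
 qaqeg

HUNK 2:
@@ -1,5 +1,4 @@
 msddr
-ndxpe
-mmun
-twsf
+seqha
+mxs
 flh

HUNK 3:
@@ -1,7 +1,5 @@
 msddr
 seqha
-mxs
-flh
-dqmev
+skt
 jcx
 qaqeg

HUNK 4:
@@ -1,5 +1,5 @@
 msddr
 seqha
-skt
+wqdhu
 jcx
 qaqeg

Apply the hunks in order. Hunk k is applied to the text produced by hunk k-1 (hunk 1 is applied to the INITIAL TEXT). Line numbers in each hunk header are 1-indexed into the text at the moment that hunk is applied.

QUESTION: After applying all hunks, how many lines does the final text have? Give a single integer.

Answer: 7

Derivation:
Hunk 1: at line 2 remove [twu,kpr,vucxb] add [twsf,flh,dqmev] -> 10 lines: msddr ndxpe mmun twsf flh dqmev jcx qaqeg qzd xttd
Hunk 2: at line 1 remove [ndxpe,mmun,twsf] add [seqha,mxs] -> 9 lines: msddr seqha mxs flh dqmev jcx qaqeg qzd xttd
Hunk 3: at line 1 remove [mxs,flh,dqmev] add [skt] -> 7 lines: msddr seqha skt jcx qaqeg qzd xttd
Hunk 4: at line 1 remove [skt] add [wqdhu] -> 7 lines: msddr seqha wqdhu jcx qaqeg qzd xttd
Final line count: 7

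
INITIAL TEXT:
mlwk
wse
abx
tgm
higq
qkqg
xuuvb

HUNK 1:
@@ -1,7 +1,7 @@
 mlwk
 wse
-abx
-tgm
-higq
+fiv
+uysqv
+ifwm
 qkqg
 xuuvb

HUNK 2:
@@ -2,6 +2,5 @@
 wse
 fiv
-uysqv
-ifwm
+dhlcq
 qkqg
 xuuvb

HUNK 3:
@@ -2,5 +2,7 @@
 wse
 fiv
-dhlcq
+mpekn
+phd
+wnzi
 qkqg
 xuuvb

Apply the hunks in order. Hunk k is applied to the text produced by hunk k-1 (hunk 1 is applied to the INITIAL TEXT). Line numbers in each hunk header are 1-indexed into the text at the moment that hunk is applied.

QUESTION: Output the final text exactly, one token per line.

Hunk 1: at line 1 remove [abx,tgm,higq] add [fiv,uysqv,ifwm] -> 7 lines: mlwk wse fiv uysqv ifwm qkqg xuuvb
Hunk 2: at line 2 remove [uysqv,ifwm] add [dhlcq] -> 6 lines: mlwk wse fiv dhlcq qkqg xuuvb
Hunk 3: at line 2 remove [dhlcq] add [mpekn,phd,wnzi] -> 8 lines: mlwk wse fiv mpekn phd wnzi qkqg xuuvb

Answer: mlwk
wse
fiv
mpekn
phd
wnzi
qkqg
xuuvb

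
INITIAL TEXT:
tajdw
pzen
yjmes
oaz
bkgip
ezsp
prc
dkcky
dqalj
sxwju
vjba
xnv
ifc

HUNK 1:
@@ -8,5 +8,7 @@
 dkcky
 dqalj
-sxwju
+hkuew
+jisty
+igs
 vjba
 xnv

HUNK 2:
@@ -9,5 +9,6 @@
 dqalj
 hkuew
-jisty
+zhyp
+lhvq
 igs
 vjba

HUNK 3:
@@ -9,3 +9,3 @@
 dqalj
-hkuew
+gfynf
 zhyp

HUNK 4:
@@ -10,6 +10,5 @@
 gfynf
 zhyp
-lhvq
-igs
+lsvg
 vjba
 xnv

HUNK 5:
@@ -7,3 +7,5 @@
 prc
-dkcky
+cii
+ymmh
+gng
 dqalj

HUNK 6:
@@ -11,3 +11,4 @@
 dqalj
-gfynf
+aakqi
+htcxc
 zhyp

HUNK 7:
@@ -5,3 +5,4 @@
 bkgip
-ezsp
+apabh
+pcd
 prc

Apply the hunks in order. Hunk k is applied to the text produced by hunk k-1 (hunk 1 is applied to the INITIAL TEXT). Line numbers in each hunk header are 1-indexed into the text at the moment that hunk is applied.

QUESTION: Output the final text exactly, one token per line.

Answer: tajdw
pzen
yjmes
oaz
bkgip
apabh
pcd
prc
cii
ymmh
gng
dqalj
aakqi
htcxc
zhyp
lsvg
vjba
xnv
ifc

Derivation:
Hunk 1: at line 8 remove [sxwju] add [hkuew,jisty,igs] -> 15 lines: tajdw pzen yjmes oaz bkgip ezsp prc dkcky dqalj hkuew jisty igs vjba xnv ifc
Hunk 2: at line 9 remove [jisty] add [zhyp,lhvq] -> 16 lines: tajdw pzen yjmes oaz bkgip ezsp prc dkcky dqalj hkuew zhyp lhvq igs vjba xnv ifc
Hunk 3: at line 9 remove [hkuew] add [gfynf] -> 16 lines: tajdw pzen yjmes oaz bkgip ezsp prc dkcky dqalj gfynf zhyp lhvq igs vjba xnv ifc
Hunk 4: at line 10 remove [lhvq,igs] add [lsvg] -> 15 lines: tajdw pzen yjmes oaz bkgip ezsp prc dkcky dqalj gfynf zhyp lsvg vjba xnv ifc
Hunk 5: at line 7 remove [dkcky] add [cii,ymmh,gng] -> 17 lines: tajdw pzen yjmes oaz bkgip ezsp prc cii ymmh gng dqalj gfynf zhyp lsvg vjba xnv ifc
Hunk 6: at line 11 remove [gfynf] add [aakqi,htcxc] -> 18 lines: tajdw pzen yjmes oaz bkgip ezsp prc cii ymmh gng dqalj aakqi htcxc zhyp lsvg vjba xnv ifc
Hunk 7: at line 5 remove [ezsp] add [apabh,pcd] -> 19 lines: tajdw pzen yjmes oaz bkgip apabh pcd prc cii ymmh gng dqalj aakqi htcxc zhyp lsvg vjba xnv ifc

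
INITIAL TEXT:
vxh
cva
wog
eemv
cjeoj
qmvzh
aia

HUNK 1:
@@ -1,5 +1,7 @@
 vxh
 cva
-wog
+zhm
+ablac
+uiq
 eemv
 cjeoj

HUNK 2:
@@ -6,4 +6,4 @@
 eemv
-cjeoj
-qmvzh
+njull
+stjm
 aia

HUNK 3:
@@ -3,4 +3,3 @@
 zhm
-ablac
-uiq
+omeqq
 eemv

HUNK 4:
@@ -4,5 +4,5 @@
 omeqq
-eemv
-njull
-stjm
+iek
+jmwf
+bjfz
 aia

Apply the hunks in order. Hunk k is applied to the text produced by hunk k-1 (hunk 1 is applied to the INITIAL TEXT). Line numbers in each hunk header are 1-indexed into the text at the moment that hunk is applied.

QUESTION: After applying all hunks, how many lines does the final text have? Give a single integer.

Answer: 8

Derivation:
Hunk 1: at line 1 remove [wog] add [zhm,ablac,uiq] -> 9 lines: vxh cva zhm ablac uiq eemv cjeoj qmvzh aia
Hunk 2: at line 6 remove [cjeoj,qmvzh] add [njull,stjm] -> 9 lines: vxh cva zhm ablac uiq eemv njull stjm aia
Hunk 3: at line 3 remove [ablac,uiq] add [omeqq] -> 8 lines: vxh cva zhm omeqq eemv njull stjm aia
Hunk 4: at line 4 remove [eemv,njull,stjm] add [iek,jmwf,bjfz] -> 8 lines: vxh cva zhm omeqq iek jmwf bjfz aia
Final line count: 8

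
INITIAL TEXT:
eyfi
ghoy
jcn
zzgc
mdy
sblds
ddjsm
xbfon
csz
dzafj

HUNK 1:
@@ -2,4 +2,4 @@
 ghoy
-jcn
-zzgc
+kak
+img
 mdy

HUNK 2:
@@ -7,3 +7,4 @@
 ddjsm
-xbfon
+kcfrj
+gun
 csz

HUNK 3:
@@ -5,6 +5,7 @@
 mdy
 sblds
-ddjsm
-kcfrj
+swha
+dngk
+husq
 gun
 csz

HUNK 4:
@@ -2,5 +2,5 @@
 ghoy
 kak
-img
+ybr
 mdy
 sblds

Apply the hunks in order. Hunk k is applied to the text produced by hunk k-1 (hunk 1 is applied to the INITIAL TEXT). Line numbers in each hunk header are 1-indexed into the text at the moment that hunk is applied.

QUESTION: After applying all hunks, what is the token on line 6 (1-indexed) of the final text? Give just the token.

Hunk 1: at line 2 remove [jcn,zzgc] add [kak,img] -> 10 lines: eyfi ghoy kak img mdy sblds ddjsm xbfon csz dzafj
Hunk 2: at line 7 remove [xbfon] add [kcfrj,gun] -> 11 lines: eyfi ghoy kak img mdy sblds ddjsm kcfrj gun csz dzafj
Hunk 3: at line 5 remove [ddjsm,kcfrj] add [swha,dngk,husq] -> 12 lines: eyfi ghoy kak img mdy sblds swha dngk husq gun csz dzafj
Hunk 4: at line 2 remove [img] add [ybr] -> 12 lines: eyfi ghoy kak ybr mdy sblds swha dngk husq gun csz dzafj
Final line 6: sblds

Answer: sblds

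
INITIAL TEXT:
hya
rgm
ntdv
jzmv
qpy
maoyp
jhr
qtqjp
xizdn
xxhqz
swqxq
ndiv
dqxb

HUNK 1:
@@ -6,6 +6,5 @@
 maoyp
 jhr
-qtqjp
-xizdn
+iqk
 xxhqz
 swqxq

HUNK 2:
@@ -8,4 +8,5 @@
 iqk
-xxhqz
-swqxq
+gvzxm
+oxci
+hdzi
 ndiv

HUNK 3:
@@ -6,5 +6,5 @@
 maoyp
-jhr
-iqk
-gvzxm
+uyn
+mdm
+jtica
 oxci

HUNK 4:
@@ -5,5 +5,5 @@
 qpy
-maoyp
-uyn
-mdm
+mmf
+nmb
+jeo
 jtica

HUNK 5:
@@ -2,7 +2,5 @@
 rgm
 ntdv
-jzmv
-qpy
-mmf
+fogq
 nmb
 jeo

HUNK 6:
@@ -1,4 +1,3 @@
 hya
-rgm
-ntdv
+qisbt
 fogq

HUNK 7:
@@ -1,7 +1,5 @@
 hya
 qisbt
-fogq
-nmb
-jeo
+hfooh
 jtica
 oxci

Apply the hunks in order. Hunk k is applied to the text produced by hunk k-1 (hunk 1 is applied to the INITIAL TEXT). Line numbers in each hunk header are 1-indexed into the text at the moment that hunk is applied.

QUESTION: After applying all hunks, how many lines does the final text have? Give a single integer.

Hunk 1: at line 6 remove [qtqjp,xizdn] add [iqk] -> 12 lines: hya rgm ntdv jzmv qpy maoyp jhr iqk xxhqz swqxq ndiv dqxb
Hunk 2: at line 8 remove [xxhqz,swqxq] add [gvzxm,oxci,hdzi] -> 13 lines: hya rgm ntdv jzmv qpy maoyp jhr iqk gvzxm oxci hdzi ndiv dqxb
Hunk 3: at line 6 remove [jhr,iqk,gvzxm] add [uyn,mdm,jtica] -> 13 lines: hya rgm ntdv jzmv qpy maoyp uyn mdm jtica oxci hdzi ndiv dqxb
Hunk 4: at line 5 remove [maoyp,uyn,mdm] add [mmf,nmb,jeo] -> 13 lines: hya rgm ntdv jzmv qpy mmf nmb jeo jtica oxci hdzi ndiv dqxb
Hunk 5: at line 2 remove [jzmv,qpy,mmf] add [fogq] -> 11 lines: hya rgm ntdv fogq nmb jeo jtica oxci hdzi ndiv dqxb
Hunk 6: at line 1 remove [rgm,ntdv] add [qisbt] -> 10 lines: hya qisbt fogq nmb jeo jtica oxci hdzi ndiv dqxb
Hunk 7: at line 1 remove [fogq,nmb,jeo] add [hfooh] -> 8 lines: hya qisbt hfooh jtica oxci hdzi ndiv dqxb
Final line count: 8

Answer: 8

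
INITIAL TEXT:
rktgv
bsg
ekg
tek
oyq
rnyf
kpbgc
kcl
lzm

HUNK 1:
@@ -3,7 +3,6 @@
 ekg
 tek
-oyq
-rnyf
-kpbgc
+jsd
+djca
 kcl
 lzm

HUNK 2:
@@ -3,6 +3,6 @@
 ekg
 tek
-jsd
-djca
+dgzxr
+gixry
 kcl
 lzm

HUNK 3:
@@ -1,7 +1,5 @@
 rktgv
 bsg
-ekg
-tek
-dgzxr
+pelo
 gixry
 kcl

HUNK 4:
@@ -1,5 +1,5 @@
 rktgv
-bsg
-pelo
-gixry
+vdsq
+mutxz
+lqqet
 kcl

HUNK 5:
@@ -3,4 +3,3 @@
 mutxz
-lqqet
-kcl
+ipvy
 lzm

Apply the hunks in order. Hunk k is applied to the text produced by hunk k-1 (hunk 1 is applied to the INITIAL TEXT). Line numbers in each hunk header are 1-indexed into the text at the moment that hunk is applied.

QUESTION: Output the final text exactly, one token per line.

Hunk 1: at line 3 remove [oyq,rnyf,kpbgc] add [jsd,djca] -> 8 lines: rktgv bsg ekg tek jsd djca kcl lzm
Hunk 2: at line 3 remove [jsd,djca] add [dgzxr,gixry] -> 8 lines: rktgv bsg ekg tek dgzxr gixry kcl lzm
Hunk 3: at line 1 remove [ekg,tek,dgzxr] add [pelo] -> 6 lines: rktgv bsg pelo gixry kcl lzm
Hunk 4: at line 1 remove [bsg,pelo,gixry] add [vdsq,mutxz,lqqet] -> 6 lines: rktgv vdsq mutxz lqqet kcl lzm
Hunk 5: at line 3 remove [lqqet,kcl] add [ipvy] -> 5 lines: rktgv vdsq mutxz ipvy lzm

Answer: rktgv
vdsq
mutxz
ipvy
lzm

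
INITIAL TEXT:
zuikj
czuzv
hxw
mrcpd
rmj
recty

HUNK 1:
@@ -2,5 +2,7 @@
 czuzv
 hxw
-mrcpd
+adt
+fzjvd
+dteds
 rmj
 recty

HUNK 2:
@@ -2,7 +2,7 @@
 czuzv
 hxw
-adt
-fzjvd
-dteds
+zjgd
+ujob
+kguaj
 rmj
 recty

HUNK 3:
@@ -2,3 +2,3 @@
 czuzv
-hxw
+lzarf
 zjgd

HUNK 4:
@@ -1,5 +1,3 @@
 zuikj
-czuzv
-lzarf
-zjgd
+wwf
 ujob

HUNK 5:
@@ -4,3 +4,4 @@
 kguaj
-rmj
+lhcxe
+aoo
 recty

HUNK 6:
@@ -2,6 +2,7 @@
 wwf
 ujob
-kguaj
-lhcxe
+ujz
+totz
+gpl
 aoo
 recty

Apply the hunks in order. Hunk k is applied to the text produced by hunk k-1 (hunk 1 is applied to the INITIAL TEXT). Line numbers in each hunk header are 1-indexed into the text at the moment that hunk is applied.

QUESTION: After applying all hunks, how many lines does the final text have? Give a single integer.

Hunk 1: at line 2 remove [mrcpd] add [adt,fzjvd,dteds] -> 8 lines: zuikj czuzv hxw adt fzjvd dteds rmj recty
Hunk 2: at line 2 remove [adt,fzjvd,dteds] add [zjgd,ujob,kguaj] -> 8 lines: zuikj czuzv hxw zjgd ujob kguaj rmj recty
Hunk 3: at line 2 remove [hxw] add [lzarf] -> 8 lines: zuikj czuzv lzarf zjgd ujob kguaj rmj recty
Hunk 4: at line 1 remove [czuzv,lzarf,zjgd] add [wwf] -> 6 lines: zuikj wwf ujob kguaj rmj recty
Hunk 5: at line 4 remove [rmj] add [lhcxe,aoo] -> 7 lines: zuikj wwf ujob kguaj lhcxe aoo recty
Hunk 6: at line 2 remove [kguaj,lhcxe] add [ujz,totz,gpl] -> 8 lines: zuikj wwf ujob ujz totz gpl aoo recty
Final line count: 8

Answer: 8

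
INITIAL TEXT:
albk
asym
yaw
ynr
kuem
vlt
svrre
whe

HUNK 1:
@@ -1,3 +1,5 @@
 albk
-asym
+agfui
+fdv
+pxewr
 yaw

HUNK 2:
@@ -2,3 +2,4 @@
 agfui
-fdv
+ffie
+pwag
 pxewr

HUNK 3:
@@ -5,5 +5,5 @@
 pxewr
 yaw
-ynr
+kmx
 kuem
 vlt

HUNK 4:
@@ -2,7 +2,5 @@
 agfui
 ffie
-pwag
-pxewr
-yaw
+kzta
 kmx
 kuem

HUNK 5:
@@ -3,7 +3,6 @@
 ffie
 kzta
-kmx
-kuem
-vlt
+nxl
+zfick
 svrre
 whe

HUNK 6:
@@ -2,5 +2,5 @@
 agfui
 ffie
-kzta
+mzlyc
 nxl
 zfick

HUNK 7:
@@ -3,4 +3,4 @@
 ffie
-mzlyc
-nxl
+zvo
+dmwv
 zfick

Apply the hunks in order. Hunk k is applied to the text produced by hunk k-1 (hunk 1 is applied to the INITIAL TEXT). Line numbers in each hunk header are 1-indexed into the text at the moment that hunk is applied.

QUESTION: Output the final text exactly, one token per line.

Hunk 1: at line 1 remove [asym] add [agfui,fdv,pxewr] -> 10 lines: albk agfui fdv pxewr yaw ynr kuem vlt svrre whe
Hunk 2: at line 2 remove [fdv] add [ffie,pwag] -> 11 lines: albk agfui ffie pwag pxewr yaw ynr kuem vlt svrre whe
Hunk 3: at line 5 remove [ynr] add [kmx] -> 11 lines: albk agfui ffie pwag pxewr yaw kmx kuem vlt svrre whe
Hunk 4: at line 2 remove [pwag,pxewr,yaw] add [kzta] -> 9 lines: albk agfui ffie kzta kmx kuem vlt svrre whe
Hunk 5: at line 3 remove [kmx,kuem,vlt] add [nxl,zfick] -> 8 lines: albk agfui ffie kzta nxl zfick svrre whe
Hunk 6: at line 2 remove [kzta] add [mzlyc] -> 8 lines: albk agfui ffie mzlyc nxl zfick svrre whe
Hunk 7: at line 3 remove [mzlyc,nxl] add [zvo,dmwv] -> 8 lines: albk agfui ffie zvo dmwv zfick svrre whe

Answer: albk
agfui
ffie
zvo
dmwv
zfick
svrre
whe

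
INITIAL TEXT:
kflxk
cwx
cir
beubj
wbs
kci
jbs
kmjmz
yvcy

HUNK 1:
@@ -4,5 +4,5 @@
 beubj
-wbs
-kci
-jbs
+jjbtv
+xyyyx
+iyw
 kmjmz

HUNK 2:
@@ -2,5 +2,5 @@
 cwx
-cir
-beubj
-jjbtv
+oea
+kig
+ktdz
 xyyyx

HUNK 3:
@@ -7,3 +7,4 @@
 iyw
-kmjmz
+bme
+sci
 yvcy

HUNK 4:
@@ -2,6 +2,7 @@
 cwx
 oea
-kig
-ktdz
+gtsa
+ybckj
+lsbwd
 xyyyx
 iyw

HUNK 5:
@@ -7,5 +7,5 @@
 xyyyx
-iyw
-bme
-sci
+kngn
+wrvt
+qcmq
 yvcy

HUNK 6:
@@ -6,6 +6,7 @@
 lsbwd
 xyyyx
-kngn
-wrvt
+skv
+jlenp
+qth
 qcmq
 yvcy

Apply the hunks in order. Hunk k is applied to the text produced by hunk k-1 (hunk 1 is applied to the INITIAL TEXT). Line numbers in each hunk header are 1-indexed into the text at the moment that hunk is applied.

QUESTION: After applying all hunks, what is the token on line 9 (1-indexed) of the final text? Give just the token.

Answer: jlenp

Derivation:
Hunk 1: at line 4 remove [wbs,kci,jbs] add [jjbtv,xyyyx,iyw] -> 9 lines: kflxk cwx cir beubj jjbtv xyyyx iyw kmjmz yvcy
Hunk 2: at line 2 remove [cir,beubj,jjbtv] add [oea,kig,ktdz] -> 9 lines: kflxk cwx oea kig ktdz xyyyx iyw kmjmz yvcy
Hunk 3: at line 7 remove [kmjmz] add [bme,sci] -> 10 lines: kflxk cwx oea kig ktdz xyyyx iyw bme sci yvcy
Hunk 4: at line 2 remove [kig,ktdz] add [gtsa,ybckj,lsbwd] -> 11 lines: kflxk cwx oea gtsa ybckj lsbwd xyyyx iyw bme sci yvcy
Hunk 5: at line 7 remove [iyw,bme,sci] add [kngn,wrvt,qcmq] -> 11 lines: kflxk cwx oea gtsa ybckj lsbwd xyyyx kngn wrvt qcmq yvcy
Hunk 6: at line 6 remove [kngn,wrvt] add [skv,jlenp,qth] -> 12 lines: kflxk cwx oea gtsa ybckj lsbwd xyyyx skv jlenp qth qcmq yvcy
Final line 9: jlenp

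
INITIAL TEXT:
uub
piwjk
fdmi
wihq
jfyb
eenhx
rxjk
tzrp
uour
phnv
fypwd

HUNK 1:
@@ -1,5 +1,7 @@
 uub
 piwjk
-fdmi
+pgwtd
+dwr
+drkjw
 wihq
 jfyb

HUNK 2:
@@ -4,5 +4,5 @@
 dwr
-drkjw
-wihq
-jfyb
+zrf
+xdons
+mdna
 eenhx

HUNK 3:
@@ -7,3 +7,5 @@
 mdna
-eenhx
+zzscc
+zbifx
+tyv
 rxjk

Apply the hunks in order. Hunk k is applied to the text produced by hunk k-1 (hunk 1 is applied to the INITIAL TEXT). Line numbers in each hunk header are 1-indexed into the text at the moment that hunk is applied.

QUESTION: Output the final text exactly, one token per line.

Answer: uub
piwjk
pgwtd
dwr
zrf
xdons
mdna
zzscc
zbifx
tyv
rxjk
tzrp
uour
phnv
fypwd

Derivation:
Hunk 1: at line 1 remove [fdmi] add [pgwtd,dwr,drkjw] -> 13 lines: uub piwjk pgwtd dwr drkjw wihq jfyb eenhx rxjk tzrp uour phnv fypwd
Hunk 2: at line 4 remove [drkjw,wihq,jfyb] add [zrf,xdons,mdna] -> 13 lines: uub piwjk pgwtd dwr zrf xdons mdna eenhx rxjk tzrp uour phnv fypwd
Hunk 3: at line 7 remove [eenhx] add [zzscc,zbifx,tyv] -> 15 lines: uub piwjk pgwtd dwr zrf xdons mdna zzscc zbifx tyv rxjk tzrp uour phnv fypwd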